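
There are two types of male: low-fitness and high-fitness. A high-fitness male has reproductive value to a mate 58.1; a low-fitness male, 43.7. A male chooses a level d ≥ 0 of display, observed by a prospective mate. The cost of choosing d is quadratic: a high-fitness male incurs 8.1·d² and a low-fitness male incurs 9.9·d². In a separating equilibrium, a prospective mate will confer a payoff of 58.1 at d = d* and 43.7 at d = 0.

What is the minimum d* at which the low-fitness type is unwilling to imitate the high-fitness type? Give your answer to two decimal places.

1.21

The low-fitness type at d = 0 receives 43.7; imitating at d* yields 58.1 − 9.9·d*².
Indifference: 43.7 = 58.1 − 9.9·d*², so d*² = (58.1 − 43.7) / 9.9 ≈ 1.4545.
d* = √1.4545 ≈ 1.21.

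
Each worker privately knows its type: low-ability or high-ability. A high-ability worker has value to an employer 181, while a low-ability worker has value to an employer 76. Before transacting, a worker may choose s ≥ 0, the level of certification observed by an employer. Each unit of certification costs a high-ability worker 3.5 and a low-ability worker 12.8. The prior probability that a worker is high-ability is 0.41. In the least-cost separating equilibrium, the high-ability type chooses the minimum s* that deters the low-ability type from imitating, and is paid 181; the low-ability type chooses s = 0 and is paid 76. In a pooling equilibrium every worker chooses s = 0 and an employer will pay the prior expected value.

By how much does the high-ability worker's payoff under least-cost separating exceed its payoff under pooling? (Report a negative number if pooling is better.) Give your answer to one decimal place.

33.2

Least-cost separating signal: s* solves 76 = 181 − 12.8·s*, so s* = (181 − 76)/12.8 ≈ 8.2031.
High-ability type's separating payoff: 181 − 3.5 × s* = 181 − 3.5 × (181 − 76)/12.8 = 181 − 367.5/12.8 ≈ 152.289.
Pooling payoff: 0.41 × 181 + 0.59 × 76 = 119.05.
Difference: 152.289 − 119.05 = 33.239, i.e. 33.2 to one decimal place.
The high-ability type prefers to separate.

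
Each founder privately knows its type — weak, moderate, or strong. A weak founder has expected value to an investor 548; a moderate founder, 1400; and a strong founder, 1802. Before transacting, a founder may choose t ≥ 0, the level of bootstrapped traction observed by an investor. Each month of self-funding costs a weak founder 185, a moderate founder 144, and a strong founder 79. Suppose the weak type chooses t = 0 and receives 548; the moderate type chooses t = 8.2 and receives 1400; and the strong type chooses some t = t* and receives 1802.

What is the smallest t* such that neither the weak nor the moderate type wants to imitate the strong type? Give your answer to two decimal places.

10.99

Moderate type (on-path payoff 1400 − 144×8.2 = 219.2) won't mimic when 219.2 ≥ 1802 − 144·t*, i.e. t* ≥ 10.99.
Weak type (on-path payoff 548) won't mimic when 548 ≥ 1802 − 185·t*, i.e. t* ≥ 6.78.
Both must hold, so t* = max(6.78, 10.99) = 10.99. The moderate type's constraint binds.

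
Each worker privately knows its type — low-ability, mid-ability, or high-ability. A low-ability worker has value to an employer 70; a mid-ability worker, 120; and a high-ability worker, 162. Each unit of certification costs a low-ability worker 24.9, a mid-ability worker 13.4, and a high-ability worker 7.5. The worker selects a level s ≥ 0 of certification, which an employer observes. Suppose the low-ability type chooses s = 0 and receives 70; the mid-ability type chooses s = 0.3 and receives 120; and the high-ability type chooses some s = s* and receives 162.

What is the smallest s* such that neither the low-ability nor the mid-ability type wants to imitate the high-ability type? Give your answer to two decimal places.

Low-ability type (on-path payoff 70) won't mimic when 70 ≥ 162 − 24.9·s*, i.e. s* ≥ 3.69.
Mid-ability type (on-path payoff 120 − 13.4×0.3 = 115.98) won't mimic when 115.98 ≥ 162 − 13.4·s*, i.e. s* ≥ 3.43.
Both must hold, so s* = max(3.69, 3.43) = 3.69. The low-ability type's constraint binds.

3.69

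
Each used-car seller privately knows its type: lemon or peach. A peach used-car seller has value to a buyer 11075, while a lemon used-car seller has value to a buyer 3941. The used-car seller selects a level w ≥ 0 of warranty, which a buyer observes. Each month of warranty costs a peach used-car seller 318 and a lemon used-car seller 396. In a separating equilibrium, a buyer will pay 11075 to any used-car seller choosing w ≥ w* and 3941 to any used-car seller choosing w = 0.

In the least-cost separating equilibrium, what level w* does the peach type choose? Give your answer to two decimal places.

18.02

A lemon used-car seller choosing w = 0 receives 3941.
Imitating at w* instead would pay 11075 at cost 396·w*, netting 11075 − 396·w*.
Indifference: 3941 = 11075 − 396·w*, so w* = (11075 − 3941) / 396 ≈ 18.02.
This is the lemon type's binding incentive-compatibility constraint; any w ≥ 18.02 sustains separation on that side.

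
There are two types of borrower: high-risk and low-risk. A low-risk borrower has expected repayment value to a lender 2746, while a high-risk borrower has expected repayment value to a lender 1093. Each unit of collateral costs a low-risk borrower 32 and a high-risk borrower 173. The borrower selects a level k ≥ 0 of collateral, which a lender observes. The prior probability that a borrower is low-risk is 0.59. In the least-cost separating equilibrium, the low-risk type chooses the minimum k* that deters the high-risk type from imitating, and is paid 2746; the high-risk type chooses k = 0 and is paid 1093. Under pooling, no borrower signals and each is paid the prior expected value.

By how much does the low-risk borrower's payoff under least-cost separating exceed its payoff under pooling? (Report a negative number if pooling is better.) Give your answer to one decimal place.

Least-cost separating signal: k* solves 1093 = 2746 − 173·k*, so k* = (2746 − 1093)/173 ≈ 9.5549.
Low-risk type's separating payoff: 2746 − 32 × k* = 2746 − 32 × (2746 − 1093)/173 = 2746 − 52896/173 ≈ 2440.243.
Pooling payoff: 0.59 × 2746 + 0.41 × 1093 = 2068.27.
Difference: 2440.243 − 2068.27 = 371.973, i.e. 372.0 to one decimal place.
The low-risk type prefers to separate.

372.0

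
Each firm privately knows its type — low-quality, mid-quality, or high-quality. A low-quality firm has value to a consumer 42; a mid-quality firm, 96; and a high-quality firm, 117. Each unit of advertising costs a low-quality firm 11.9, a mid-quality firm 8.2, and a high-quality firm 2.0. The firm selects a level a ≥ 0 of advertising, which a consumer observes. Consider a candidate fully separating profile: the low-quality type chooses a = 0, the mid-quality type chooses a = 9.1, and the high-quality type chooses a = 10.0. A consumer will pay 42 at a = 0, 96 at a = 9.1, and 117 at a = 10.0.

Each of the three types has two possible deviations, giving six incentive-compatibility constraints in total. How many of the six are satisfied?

Mid-quality (own payoff 96 − 8.2×9.1 = 21.38): to a=0 gives 42 → profitable ✗; to a=10.0 gives 117 − 8.2×10.0 = 35 → profitable ✗.
Low-quality (own payoff 42): to a=9.1 gives 96 − 11.9×9.1 = -12.29 → no gain ✓; to a=10.0 gives 117 − 11.9×10.0 = -2 → no gain ✓.
High-quality (own payoff 117 − 2.0×10.0 = 97): to a=0 gives 42 → no gain ✓; to a=9.1 gives 96 − 2.0×9.1 = 77.8 → no gain ✓.
4 of the 6 constraints hold; not an equilibrium.

4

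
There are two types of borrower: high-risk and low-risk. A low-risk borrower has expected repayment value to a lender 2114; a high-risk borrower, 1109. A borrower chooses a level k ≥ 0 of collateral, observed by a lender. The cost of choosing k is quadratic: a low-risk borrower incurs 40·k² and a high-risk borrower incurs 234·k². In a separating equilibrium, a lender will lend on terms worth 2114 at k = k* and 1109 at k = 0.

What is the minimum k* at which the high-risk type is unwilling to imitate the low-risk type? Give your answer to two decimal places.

2.07

The high-risk type at k = 0 receives 1109; imitating at k* yields 2114 − 234·k*².
Indifference: 1109 = 2114 − 234·k*², so k*² = (2114 − 1109) / 234 ≈ 4.2949.
k* = √4.2949 ≈ 2.07.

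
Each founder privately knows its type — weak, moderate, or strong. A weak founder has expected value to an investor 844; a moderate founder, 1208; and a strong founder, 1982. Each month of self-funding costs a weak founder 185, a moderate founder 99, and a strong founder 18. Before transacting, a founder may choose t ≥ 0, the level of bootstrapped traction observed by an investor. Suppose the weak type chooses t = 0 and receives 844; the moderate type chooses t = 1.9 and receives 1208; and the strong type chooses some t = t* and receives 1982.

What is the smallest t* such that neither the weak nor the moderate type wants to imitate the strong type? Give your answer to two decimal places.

Moderate type (on-path payoff 1208 − 99×1.9 = 1019.9) won't mimic when 1019.9 ≥ 1982 − 99·t*, i.e. t* ≥ 9.72.
Weak type (on-path payoff 844) won't mimic when 844 ≥ 1982 − 185·t*, i.e. t* ≥ 6.15.
Both must hold, so t* = max(6.15, 9.72) = 9.72. The moderate type's constraint binds.

9.72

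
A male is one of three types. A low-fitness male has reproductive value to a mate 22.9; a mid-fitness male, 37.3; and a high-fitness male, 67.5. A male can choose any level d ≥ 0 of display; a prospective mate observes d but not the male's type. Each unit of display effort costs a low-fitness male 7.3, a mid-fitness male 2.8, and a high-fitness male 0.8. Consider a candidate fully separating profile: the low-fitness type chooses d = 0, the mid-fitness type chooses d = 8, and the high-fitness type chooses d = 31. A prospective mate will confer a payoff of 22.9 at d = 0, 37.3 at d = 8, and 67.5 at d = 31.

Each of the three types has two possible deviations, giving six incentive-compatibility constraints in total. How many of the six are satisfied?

Mid-fitness (own payoff 37.3 − 2.8×8 = 14.9): to d=0 gives 22.9 → profitable ✗; to d=31 gives 67.5 − 2.8×31 = -19.3 → no gain ✓.
High-fitness (own payoff 67.5 − 0.8×31 = 42.7): to d=0 gives 22.9 → no gain ✓; to d=8 gives 37.3 − 0.8×8 = 30.9 → no gain ✓.
Low-fitness (own payoff 22.9): to d=8 gives 37.3 − 7.3×8 = -21.1 → no gain ✓; to d=31 gives 67.5 − 7.3×31 = -158.8 → no gain ✓.
5 of the 6 constraints hold; not an equilibrium.

5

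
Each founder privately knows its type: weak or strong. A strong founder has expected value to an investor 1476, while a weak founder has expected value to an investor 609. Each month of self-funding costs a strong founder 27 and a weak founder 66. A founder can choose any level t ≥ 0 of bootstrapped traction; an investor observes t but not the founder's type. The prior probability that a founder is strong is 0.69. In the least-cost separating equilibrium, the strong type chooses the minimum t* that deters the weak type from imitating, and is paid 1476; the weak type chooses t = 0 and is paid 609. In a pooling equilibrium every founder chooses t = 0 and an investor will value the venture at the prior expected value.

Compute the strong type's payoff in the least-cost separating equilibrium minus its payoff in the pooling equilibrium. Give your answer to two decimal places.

Least-cost separating signal: t* solves 609 = 1476 − 66·t*, so t* = (1476 − 609)/66 ≈ 13.1364.
Strong type's separating payoff: 1476 − 27 × t* = 1476 − 27 × (1476 − 609)/66 = 1476 − 23409/66 ≈ 1121.3182.
Pooling payoff: 0.69 × 1476 + 0.31 × 609 = 1207.23.
Difference: 1121.3182 − 1207.23 = -85.9118, i.e. -85.91 to two decimal places.
The strong type would prefer the pooling outcome.

-85.91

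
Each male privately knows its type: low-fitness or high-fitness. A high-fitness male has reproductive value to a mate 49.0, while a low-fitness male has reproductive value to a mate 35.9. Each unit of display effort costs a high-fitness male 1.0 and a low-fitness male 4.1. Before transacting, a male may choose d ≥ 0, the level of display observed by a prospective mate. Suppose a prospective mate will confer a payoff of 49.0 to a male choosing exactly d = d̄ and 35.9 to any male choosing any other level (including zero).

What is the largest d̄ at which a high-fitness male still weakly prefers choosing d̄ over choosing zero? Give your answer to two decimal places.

13.10

Choosing d̄ yields the high-fitness type 49.0 − 1.0·d̄; choosing zero yields 35.9.
The high-fitness type is indifferent at 49.0 − 1.0·d̄ = 35.9, i.e. d̄ = (49.0 − 35.9) / 1.0 = 13.10.
For any d̄ above 13.10 the high-fitness type would rather pool at zero, so separation collapses.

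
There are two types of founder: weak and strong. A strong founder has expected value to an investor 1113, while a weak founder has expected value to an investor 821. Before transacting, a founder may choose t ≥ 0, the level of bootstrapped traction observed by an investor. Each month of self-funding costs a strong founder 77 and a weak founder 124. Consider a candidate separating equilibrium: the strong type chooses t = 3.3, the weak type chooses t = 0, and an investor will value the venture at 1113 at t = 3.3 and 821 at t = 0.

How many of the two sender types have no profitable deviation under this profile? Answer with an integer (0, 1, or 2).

Strong type: signal → 1113 − 77 × 3.3 = 858.9; deviate to 0 → 821. IC holds (858.9 ≥ 821).
Weak type: stay at 0 → 821; mimic → 1113 − 124 × 3.3 = 703.8. IC holds (821 ≥ 703.8).
2 of 2 constraints hold, so this is a separating equilibrium.

2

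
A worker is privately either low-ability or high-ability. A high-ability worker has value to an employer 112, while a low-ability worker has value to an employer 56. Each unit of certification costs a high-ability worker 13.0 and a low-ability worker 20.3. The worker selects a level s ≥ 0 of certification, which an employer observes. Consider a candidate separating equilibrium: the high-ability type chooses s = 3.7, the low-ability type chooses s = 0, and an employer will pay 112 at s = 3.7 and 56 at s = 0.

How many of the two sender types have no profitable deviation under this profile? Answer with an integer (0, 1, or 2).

2

High-ability type: signal → 112 − 13.0 × 3.7 = 63.9; deviate to 0 → 56. IC holds (63.9 ≥ 56).
Low-ability type: stay at 0 → 56; mimic → 112 − 20.3 × 3.7 = 36.89. IC holds (56 ≥ 36.89).
2 of 2 constraints hold, so this is a separating equilibrium.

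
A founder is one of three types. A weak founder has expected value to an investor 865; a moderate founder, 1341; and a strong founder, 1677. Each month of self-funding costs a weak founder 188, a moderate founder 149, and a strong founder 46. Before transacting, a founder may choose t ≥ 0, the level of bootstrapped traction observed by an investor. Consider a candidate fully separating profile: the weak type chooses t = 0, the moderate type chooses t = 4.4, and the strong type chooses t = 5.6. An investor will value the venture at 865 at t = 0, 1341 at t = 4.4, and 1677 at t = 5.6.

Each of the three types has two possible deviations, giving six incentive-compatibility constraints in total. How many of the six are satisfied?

4

Weak (own payoff 865): to t=4.4 gives 1341 − 188×4.4 = 513.8 → no gain ✓; to t=5.6 gives 1677 − 188×5.6 = 624.2 → no gain ✓.
Moderate (own payoff 1341 − 149×4.4 = 685.4): to t=0 gives 865 → profitable ✗; to t=5.6 gives 1677 − 149×5.6 = 842.6 → profitable ✗.
Strong (own payoff 1677 − 46×5.6 = 1419.4): to t=0 gives 865 → no gain ✓; to t=4.4 gives 1341 − 46×4.4 = 1138.6 → no gain ✓.
4 of the 6 constraints hold; not an equilibrium.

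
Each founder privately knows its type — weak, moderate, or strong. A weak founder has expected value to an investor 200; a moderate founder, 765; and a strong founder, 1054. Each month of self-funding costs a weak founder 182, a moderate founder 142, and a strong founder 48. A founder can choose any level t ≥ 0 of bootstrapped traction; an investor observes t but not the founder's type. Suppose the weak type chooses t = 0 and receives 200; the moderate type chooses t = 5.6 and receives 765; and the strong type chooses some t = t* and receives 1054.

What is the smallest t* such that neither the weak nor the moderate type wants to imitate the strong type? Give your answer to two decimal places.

Weak type (on-path payoff 200) won't mimic when 200 ≥ 1054 − 182·t*, i.e. t* ≥ 4.69.
Moderate type (on-path payoff 765 − 142×5.6 = -30.2) won't mimic when -30.2 ≥ 1054 − 142·t*, i.e. t* ≥ 7.64.
Both must hold, so t* = max(4.69, 7.64) = 7.64. The moderate type's constraint binds.

7.64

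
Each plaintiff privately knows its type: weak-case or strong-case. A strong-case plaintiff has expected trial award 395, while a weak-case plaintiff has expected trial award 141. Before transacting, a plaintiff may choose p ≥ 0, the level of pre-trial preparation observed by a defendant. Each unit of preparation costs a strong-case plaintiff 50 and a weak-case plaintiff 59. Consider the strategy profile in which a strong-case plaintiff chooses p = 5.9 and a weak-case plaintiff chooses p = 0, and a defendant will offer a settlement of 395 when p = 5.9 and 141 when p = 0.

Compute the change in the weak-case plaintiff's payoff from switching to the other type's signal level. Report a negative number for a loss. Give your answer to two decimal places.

-94.10

Playing p = 0 the weak-case plaintiff receives 141.
Deviating to p = 5.9 brings payment 395 at cost 59 × 5.9 = 348.1, netting 46.9.
Gain from deviating: 46.9 − 141 = -94.10.
The gain is negative, so the weak-case type's incentive-compatibility constraint is satisfied.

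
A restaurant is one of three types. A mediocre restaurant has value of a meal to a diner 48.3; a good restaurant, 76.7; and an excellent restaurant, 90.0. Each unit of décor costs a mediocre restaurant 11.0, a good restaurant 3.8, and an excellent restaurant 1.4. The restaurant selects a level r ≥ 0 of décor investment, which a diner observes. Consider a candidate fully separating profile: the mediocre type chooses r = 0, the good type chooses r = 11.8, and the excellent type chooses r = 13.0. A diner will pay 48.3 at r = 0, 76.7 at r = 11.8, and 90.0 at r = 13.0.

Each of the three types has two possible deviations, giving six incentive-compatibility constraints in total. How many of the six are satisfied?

4

Good (own payoff 76.7 − 3.8×11.8 = 31.86): to r=0 gives 48.3 → profitable ✗; to r=13.0 gives 90.0 − 3.8×13.0 = 40.6 → profitable ✗.
Excellent (own payoff 90.0 − 1.4×13.0 = 71.8): to r=0 gives 48.3 → no gain ✓; to r=11.8 gives 76.7 − 1.4×11.8 = 60.18 → no gain ✓.
Mediocre (own payoff 48.3): to r=11.8 gives 76.7 − 11.0×11.8 = -53.1 → no gain ✓; to r=13.0 gives 90.0 − 11.0×13.0 = -53 → no gain ✓.
4 of the 6 constraints hold; not an equilibrium.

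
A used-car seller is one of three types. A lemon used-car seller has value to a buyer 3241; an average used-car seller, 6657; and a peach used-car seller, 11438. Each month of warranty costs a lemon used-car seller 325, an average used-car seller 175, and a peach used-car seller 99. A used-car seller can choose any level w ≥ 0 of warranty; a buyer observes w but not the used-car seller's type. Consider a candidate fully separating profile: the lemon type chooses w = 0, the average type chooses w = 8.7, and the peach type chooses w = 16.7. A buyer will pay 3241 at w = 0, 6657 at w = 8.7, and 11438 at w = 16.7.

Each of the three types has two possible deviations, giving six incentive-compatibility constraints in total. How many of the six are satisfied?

3

Average (own payoff 6657 − 175×8.7 = 5134.5): to w=0 gives 3241 → no gain ✓; to w=16.7 gives 11438 − 175×16.7 = 8515.5 → profitable ✗.
Lemon (own payoff 3241): to w=8.7 gives 6657 − 325×8.7 = 3829.5 → profitable ✗; to w=16.7 gives 11438 − 325×16.7 = 6010.5 → profitable ✗.
Peach (own payoff 11438 − 99×16.7 = 9784.7): to w=0 gives 3241 → no gain ✓; to w=8.7 gives 6657 − 99×8.7 = 5795.7 → no gain ✓.
3 of the 6 constraints hold; not an equilibrium.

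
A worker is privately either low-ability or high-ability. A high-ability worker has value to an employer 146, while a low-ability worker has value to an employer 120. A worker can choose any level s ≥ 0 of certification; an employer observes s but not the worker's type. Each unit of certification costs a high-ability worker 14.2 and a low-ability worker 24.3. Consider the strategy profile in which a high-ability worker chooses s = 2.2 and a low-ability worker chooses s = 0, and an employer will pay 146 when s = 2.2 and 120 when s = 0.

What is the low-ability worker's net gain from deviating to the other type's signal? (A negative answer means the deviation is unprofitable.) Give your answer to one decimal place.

-27.5

Playing s = 0 the low-ability worker receives 120.
Deviating to s = 2.2 brings payment 146 at cost 24.3 × 2.2 = 53.46, netting 92.54.
Gain from deviating: 92.54 − 120 = -27.46, i.e. -27.5 to one decimal place.
The gain is negative, so the low-ability type's incentive-compatibility constraint is satisfied.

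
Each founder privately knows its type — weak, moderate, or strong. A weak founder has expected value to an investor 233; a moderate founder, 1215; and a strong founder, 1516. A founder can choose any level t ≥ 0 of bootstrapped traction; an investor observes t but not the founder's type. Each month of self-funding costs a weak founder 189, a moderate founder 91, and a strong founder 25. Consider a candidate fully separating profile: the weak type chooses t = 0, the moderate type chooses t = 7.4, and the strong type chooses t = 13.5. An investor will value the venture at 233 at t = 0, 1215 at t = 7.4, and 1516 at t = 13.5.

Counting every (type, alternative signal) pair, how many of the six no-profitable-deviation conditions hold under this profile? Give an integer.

6

Strong (own payoff 1516 − 25×13.5 = 1178.5): to t=0 gives 233 → no gain ✓; to t=7.4 gives 1215 − 25×7.4 = 1030 → no gain ✓.
Moderate (own payoff 1215 − 91×7.4 = 541.6): to t=0 gives 233 → no gain ✓; to t=13.5 gives 1516 − 91×13.5 = 287.5 → no gain ✓.
Weak (own payoff 233): to t=7.4 gives 1215 − 189×7.4 = -183.6 → no gain ✓; to t=13.5 gives 1516 − 189×13.5 = -1035.5 → no gain ✓.
6 of the 6 constraints hold; this profile is a separating equilibrium.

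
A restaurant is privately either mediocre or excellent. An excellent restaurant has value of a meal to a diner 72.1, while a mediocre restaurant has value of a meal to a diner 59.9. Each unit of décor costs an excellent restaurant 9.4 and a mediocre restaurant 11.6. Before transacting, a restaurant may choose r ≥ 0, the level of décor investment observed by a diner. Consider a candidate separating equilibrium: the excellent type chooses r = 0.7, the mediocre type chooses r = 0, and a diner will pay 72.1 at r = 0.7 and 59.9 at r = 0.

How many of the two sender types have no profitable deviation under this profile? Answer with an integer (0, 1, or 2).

1

Mediocre type: stay at 0 → 59.9; mimic → 72.1 − 11.6 × 0.7 = 63.98. IC fails (59.9 < 63.98).
Excellent type: signal → 72.1 − 9.4 × 0.7 = 65.52; deviate to 0 → 59.9. IC holds (65.52 ≥ 59.9).
1 of 2 constraints hold, so this profile is not an equilibrium.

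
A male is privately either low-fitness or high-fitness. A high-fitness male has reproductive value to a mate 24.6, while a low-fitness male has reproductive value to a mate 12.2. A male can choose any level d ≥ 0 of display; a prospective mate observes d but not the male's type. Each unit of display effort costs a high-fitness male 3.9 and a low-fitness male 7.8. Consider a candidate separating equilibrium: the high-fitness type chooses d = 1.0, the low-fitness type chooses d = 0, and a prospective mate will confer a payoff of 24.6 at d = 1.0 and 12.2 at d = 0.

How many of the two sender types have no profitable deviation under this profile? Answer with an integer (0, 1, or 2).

Low-fitness type: stay at 0 → 12.2; mimic → 24.6 − 7.8 × 1.0 = 16.8. IC fails (12.2 < 16.8).
High-fitness type: signal → 24.6 − 3.9 × 1.0 = 20.7; deviate to 0 → 12.2. IC holds (20.7 ≥ 12.2).
1 of 2 constraints hold, so this profile is not an equilibrium.

1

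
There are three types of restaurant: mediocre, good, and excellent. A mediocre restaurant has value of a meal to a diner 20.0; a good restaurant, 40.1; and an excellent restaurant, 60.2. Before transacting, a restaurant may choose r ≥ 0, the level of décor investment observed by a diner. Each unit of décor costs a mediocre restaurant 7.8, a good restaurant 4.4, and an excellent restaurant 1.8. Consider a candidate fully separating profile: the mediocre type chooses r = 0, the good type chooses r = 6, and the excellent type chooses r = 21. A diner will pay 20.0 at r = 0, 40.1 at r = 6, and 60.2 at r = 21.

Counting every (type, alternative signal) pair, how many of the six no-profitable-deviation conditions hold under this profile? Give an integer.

4

Mediocre (own payoff 20.0): to r=6 gives 40.1 − 7.8×6 = -6.7 → no gain ✓; to r=21 gives 60.2 − 7.8×21 = -103.6 → no gain ✓.
Good (own payoff 40.1 − 4.4×6 = 13.7): to r=0 gives 20.0 → profitable ✗; to r=21 gives 60.2 − 4.4×21 = -32.2 → no gain ✓.
Excellent (own payoff 60.2 − 1.8×21 = 22.4): to r=0 gives 20.0 → no gain ✓; to r=6 gives 40.1 − 1.8×6 = 29.3 → profitable ✗.
4 of the 6 constraints hold; not an equilibrium.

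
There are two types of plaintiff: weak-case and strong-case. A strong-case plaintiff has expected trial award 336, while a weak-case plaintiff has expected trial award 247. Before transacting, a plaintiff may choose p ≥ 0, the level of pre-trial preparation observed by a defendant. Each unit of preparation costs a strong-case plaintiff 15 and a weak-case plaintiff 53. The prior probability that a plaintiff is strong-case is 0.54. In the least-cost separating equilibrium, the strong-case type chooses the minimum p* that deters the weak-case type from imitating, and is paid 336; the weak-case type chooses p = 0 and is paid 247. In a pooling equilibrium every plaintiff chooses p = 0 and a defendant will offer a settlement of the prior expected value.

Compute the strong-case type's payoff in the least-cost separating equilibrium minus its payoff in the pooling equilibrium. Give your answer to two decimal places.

15.75

Least-cost separating signal: p* solves 247 = 336 − 53·p*, so p* = (336 − 247)/53 ≈ 1.6792.
Strong-case type's separating payoff: 336 − 15 × p* = 336 − 15 × (336 − 247)/53 = 336 − 1335/53 ≈ 310.8113.
Pooling payoff: 0.54 × 336 + 0.46 × 247 = 295.06.
Difference: 310.8113 − 295.06 = 15.7513, i.e. 15.75 to two decimal places.
The strong-case type prefers to separate.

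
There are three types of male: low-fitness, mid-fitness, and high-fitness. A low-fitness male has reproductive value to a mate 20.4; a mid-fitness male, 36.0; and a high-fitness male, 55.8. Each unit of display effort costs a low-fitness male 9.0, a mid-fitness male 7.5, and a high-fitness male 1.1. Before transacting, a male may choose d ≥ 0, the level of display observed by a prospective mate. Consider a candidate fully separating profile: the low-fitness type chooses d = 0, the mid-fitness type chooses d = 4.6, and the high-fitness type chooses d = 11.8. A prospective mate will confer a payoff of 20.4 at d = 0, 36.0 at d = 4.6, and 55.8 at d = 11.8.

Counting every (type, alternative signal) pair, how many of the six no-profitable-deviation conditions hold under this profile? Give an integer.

5

High-fitness (own payoff 55.8 − 1.1×11.8 = 42.82): to d=0 gives 20.4 → no gain ✓; to d=4.6 gives 36.0 − 1.1×4.6 = 30.94 → no gain ✓.
Mid-fitness (own payoff 36.0 − 7.5×4.6 = 1.5): to d=0 gives 20.4 → profitable ✗; to d=11.8 gives 55.8 − 7.5×11.8 = -32.7 → no gain ✓.
Low-fitness (own payoff 20.4): to d=4.6 gives 36.0 − 9.0×4.6 = -5.4 → no gain ✓; to d=11.8 gives 55.8 − 9.0×11.8 = -50.4 → no gain ✓.
5 of the 6 constraints hold; not an equilibrium.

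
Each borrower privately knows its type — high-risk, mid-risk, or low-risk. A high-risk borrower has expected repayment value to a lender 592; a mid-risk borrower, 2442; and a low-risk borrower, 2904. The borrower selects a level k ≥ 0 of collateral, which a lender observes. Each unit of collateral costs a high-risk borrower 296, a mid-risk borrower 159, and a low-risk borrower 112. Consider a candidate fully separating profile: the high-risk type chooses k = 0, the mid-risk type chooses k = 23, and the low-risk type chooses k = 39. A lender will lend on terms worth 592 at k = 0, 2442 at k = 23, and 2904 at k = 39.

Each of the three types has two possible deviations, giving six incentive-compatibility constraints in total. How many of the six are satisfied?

3

Low-risk (own payoff 2904 − 112×39 = -1464): to k=0 gives 592 → profitable ✗; to k=23 gives 2442 − 112×23 = -134 → profitable ✗.
High-risk (own payoff 592): to k=23 gives 2442 − 296×23 = -4366 → no gain ✓; to k=39 gives 2904 − 296×39 = -8640 → no gain ✓.
Mid-risk (own payoff 2442 − 159×23 = -1215): to k=0 gives 592 → profitable ✗; to k=39 gives 2904 − 159×39 = -3297 → no gain ✓.
3 of the 6 constraints hold; not an equilibrium.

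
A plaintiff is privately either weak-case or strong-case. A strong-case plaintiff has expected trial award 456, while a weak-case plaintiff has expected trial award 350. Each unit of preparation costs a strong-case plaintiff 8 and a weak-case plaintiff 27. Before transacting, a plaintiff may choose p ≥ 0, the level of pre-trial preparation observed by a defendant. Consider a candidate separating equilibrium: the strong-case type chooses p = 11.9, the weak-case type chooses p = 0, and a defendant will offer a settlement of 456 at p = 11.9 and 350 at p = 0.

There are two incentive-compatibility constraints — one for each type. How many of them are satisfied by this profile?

2

Weak-case type: stay at 0 → 350; mimic → 456 − 27 × 11.9 = 134.7. IC holds (350 ≥ 134.7).
Strong-case type: signal → 456 − 8 × 11.9 = 360.8; deviate to 0 → 350. IC holds (360.8 ≥ 350).
2 of 2 constraints hold, so this is a separating equilibrium.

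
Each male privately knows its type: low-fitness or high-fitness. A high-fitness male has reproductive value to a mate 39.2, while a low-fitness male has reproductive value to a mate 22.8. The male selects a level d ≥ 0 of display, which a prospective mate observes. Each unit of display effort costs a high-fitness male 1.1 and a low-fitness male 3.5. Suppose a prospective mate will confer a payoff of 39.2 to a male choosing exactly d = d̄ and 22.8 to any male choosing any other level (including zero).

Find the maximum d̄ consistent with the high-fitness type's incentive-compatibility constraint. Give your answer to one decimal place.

14.9

Choosing d̄ yields the high-fitness type 39.2 − 1.1·d̄; choosing zero yields 22.8.
The high-fitness type is indifferent at 39.2 − 1.1·d̄ = 22.8, i.e. d̄ = (39.2 − 22.8) / 1.1 ≈ 14.9.
For any d̄ above 14.9 the high-fitness type would rather pool at zero, so separation collapses.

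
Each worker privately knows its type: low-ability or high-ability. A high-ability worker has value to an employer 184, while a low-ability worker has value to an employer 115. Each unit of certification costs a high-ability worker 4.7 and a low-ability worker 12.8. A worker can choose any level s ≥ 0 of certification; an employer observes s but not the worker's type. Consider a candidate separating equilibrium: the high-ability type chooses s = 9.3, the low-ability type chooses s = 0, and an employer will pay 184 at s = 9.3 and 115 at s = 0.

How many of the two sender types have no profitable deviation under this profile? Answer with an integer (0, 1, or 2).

2

Low-ability type: stay at 0 → 115; mimic → 184 − 12.8 × 9.3 = 64.96. IC holds (115 ≥ 64.96).
High-ability type: signal → 184 − 4.7 × 9.3 = 140.29; deviate to 0 → 115. IC holds (140.29 ≥ 115).
2 of 2 constraints hold, so this is a separating equilibrium.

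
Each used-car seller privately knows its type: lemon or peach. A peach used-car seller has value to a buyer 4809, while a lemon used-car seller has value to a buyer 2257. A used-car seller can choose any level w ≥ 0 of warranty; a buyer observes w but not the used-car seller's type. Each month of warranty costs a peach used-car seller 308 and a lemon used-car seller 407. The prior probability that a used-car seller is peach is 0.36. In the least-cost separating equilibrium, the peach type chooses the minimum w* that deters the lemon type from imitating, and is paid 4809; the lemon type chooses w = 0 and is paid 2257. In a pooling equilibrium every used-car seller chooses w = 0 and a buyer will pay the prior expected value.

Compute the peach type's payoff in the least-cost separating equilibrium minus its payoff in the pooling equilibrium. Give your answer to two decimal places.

Least-cost separating signal: w* solves 2257 = 4809 − 407·w*, so w* = (4809 − 2257)/407 ≈ 6.2703.
Peach type's separating payoff: 4809 − 308 × w* = 4809 − 308 × (4809 − 2257)/407 = 4809 − 786016/407 ≈ 2877.7568.
Pooling payoff: 0.36 × 4809 + 0.64 × 2257 = 3175.72.
Difference: 2877.7568 − 3175.72 = -297.9632, i.e. -297.96 to two decimal places.
The peach type would prefer the pooling outcome.

-297.96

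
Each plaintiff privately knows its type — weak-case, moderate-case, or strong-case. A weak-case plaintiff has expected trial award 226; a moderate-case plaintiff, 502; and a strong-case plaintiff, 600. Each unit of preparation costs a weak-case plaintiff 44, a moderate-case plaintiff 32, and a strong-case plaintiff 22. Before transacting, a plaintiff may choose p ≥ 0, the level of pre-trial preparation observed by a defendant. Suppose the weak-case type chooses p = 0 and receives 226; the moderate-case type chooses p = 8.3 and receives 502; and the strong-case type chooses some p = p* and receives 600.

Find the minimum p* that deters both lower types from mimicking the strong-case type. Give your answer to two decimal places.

Weak-case type (on-path payoff 226) won't mimic when 226 ≥ 600 − 44·p*, i.e. p* ≥ 8.50.
Moderate-case type (on-path payoff 502 − 32×8.3 = 236.4) won't mimic when 236.4 ≥ 600 − 32·p*, i.e. p* ≥ 11.36.
Both must hold, so p* = max(8.50, 11.36) = 11.36. The moderate-case type's constraint binds.

11.36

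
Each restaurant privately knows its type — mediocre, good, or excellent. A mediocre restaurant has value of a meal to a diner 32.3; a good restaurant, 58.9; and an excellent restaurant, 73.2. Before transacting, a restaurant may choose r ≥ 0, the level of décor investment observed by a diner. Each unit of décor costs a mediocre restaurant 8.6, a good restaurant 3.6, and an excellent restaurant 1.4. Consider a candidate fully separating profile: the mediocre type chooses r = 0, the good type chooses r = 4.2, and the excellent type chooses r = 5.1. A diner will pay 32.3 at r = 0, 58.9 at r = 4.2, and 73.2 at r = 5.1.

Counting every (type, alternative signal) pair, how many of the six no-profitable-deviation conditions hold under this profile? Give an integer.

5

Good (own payoff 58.9 − 3.6×4.2 = 43.78): to r=0 gives 32.3 → no gain ✓; to r=5.1 gives 73.2 − 3.6×5.1 = 54.84 → profitable ✗.
Excellent (own payoff 73.2 − 1.4×5.1 = 66.06): to r=0 gives 32.3 → no gain ✓; to r=4.2 gives 58.9 − 1.4×4.2 = 53.02 → no gain ✓.
Mediocre (own payoff 32.3): to r=4.2 gives 58.9 − 8.6×4.2 = 22.78 → no gain ✓; to r=5.1 gives 73.2 − 8.6×5.1 = 29.34 → no gain ✓.
5 of the 6 constraints hold; not an equilibrium.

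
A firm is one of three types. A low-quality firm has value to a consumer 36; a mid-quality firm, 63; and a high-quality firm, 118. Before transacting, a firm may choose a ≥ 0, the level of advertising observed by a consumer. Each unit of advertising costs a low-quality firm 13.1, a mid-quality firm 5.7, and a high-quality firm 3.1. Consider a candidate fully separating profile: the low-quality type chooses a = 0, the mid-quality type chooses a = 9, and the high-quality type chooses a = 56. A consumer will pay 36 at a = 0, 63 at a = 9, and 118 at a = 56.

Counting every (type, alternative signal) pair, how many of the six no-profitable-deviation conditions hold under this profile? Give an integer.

3

High-quality (own payoff 118 − 3.1×56 = -55.6): to a=0 gives 36 → profitable ✗; to a=9 gives 63 − 3.1×9 = 35.1 → profitable ✗.
Mid-quality (own payoff 63 − 5.7×9 = 11.7): to a=0 gives 36 → profitable ✗; to a=56 gives 118 − 5.7×56 = -201.2 → no gain ✓.
Low-quality (own payoff 36): to a=9 gives 63 − 13.1×9 = -54.9 → no gain ✓; to a=56 gives 118 − 13.1×56 = -615.6 → no gain ✓.
3 of the 6 constraints hold; not an equilibrium.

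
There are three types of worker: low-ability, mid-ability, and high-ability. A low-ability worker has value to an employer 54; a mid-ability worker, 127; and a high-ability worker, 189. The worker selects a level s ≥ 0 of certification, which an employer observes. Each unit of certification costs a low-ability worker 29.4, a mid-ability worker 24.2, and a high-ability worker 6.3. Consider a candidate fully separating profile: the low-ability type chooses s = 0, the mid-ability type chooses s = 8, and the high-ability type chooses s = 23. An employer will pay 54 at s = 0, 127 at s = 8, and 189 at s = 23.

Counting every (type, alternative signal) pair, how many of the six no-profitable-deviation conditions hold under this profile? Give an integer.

3

Mid-ability (own payoff 127 − 24.2×8 = -66.6): to s=0 gives 54 → profitable ✗; to s=23 gives 189 − 24.2×23 = -367.6 → no gain ✓.
High-ability (own payoff 189 − 6.3×23 = 44.1): to s=0 gives 54 → profitable ✗; to s=8 gives 127 − 6.3×8 = 76.6 → profitable ✗.
Low-ability (own payoff 54): to s=8 gives 127 − 29.4×8 = -108.2 → no gain ✓; to s=23 gives 189 − 29.4×23 = -487.2 → no gain ✓.
3 of the 6 constraints hold; not an equilibrium.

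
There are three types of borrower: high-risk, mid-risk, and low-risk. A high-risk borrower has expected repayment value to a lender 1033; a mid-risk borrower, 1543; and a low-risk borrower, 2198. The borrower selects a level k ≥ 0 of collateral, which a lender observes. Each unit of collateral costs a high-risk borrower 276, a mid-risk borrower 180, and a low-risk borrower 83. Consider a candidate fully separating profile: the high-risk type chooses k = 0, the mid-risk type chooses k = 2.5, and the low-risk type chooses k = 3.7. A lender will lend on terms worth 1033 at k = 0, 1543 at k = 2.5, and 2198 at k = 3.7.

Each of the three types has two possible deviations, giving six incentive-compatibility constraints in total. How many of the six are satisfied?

Low-risk (own payoff 2198 − 83×3.7 = 1890.9): to k=0 gives 1033 → no gain ✓; to k=2.5 gives 1543 − 83×2.5 = 1335.5 → no gain ✓.
Mid-risk (own payoff 1543 − 180×2.5 = 1093): to k=0 gives 1033 → no gain ✓; to k=3.7 gives 2198 − 180×3.7 = 1532 → profitable ✗.
High-risk (own payoff 1033): to k=2.5 gives 1543 − 276×2.5 = 853 → no gain ✓; to k=3.7 gives 2198 − 276×3.7 = 1176.8 → profitable ✗.
4 of the 6 constraints hold; not an equilibrium.

4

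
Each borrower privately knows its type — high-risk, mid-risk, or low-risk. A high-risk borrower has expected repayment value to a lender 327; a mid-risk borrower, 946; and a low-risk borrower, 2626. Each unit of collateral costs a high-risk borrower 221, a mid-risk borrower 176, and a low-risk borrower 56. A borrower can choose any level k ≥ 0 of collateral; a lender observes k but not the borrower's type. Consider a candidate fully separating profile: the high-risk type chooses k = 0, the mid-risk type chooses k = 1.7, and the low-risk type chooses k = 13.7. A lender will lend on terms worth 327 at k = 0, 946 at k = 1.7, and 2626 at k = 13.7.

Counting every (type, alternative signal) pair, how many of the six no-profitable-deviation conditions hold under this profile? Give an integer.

Mid-risk (own payoff 946 − 176×1.7 = 646.8): to k=0 gives 327 → no gain ✓; to k=13.7 gives 2626 − 176×13.7 = 214.8 → no gain ✓.
High-risk (own payoff 327): to k=1.7 gives 946 − 221×1.7 = 570.3 → profitable ✗; to k=13.7 gives 2626 − 221×13.7 = -401.7 → no gain ✓.
Low-risk (own payoff 2626 − 56×13.7 = 1858.8): to k=0 gives 327 → no gain ✓; to k=1.7 gives 946 − 56×1.7 = 850.8 → no gain ✓.
5 of the 6 constraints hold; not an equilibrium.

5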